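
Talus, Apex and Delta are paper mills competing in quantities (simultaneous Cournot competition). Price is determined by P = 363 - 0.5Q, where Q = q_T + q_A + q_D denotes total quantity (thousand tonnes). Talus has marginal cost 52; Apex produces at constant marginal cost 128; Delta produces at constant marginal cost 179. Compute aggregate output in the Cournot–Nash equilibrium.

365

Talus's profit: π_T = (363 - 0.5Q)q_T - (52q_T). Setting ∂π_T/∂q_T = 0: 311 - q_T - (1/2)(q_A + q_D) = 0.
Apex's first-order condition: 235 - q_A - (1/2)(q_T + q_D) = 0.
Delta's first-order condition: 184 - q_D - (1/2)(q_T + q_A) = 0.
Summing all 3 equations gives 730 − 2Q = 0, hence Q = 365.
Back-substituting: q_T = (311 − 365/2)/(1/2) = 257, q_A = (235 − 365/2)/(1/2) = 105, q_D = (184 − 365/2)/(1/2) = 3.
Total output Q = 257 + 105 + 3 = 365.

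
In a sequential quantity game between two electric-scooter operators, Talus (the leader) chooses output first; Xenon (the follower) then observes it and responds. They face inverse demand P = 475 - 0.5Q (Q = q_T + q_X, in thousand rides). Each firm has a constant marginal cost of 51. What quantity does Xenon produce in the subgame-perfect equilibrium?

212

The follower Xenon best-responds to any q_T: π_X = (475 - 0.5Q)q_X - 51q_X.
Follower FOC: 424 - (1/2)q_T - q_X = 0, so q_X(q_T) = (424 - (1/2)q_T).
Talus substitutes q_X(q_T) into its own profit: π_T = q_T(475 - (1/2)q_T - (424 - (1/2)q_T)/2) - 51q_T = (263 - (1/4)q_T)q_T - 51q_T.
Maximising: ∂π_T/∂q_T = 212 - (1/2)q_T = 0, giving q_T = 424.
Then q_X = (424 - (1/2)·424) = 212.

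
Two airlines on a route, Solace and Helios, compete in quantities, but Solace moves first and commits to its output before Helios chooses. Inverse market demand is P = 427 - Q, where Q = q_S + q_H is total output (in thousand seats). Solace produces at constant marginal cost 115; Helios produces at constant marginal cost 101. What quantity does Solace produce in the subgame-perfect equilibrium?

149

Solve by backward induction. Given q_S, the follower Helios maximises π_H = (427 - q_S - q_H)q_H - 101q_H.
∂π_H/∂q_H = 326 - q_S - 2q_H = 0 gives the reaction function q_H = (326 - q_S)/2.
Solace substitutes q_H(q_S) into its own profit: π_S = q_S(427 - q_S - (326 - q_S)/2) - 115q_S = (264 - (1/2)q_S)q_S - 115q_S.
Leader FOC: 149 - q_S = 0, so q_S = 149.
Then q_H = (326 - 149)/2 = 177/2.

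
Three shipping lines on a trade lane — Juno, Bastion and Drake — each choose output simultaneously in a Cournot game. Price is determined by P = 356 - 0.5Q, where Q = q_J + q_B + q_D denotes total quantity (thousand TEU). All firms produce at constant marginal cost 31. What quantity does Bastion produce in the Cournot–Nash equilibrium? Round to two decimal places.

Each firm earns π_i = (356 - 0.5Q)q_i - 31q_i.
First-order condition (treating rivals' output as given): 325 - q_i - (1/2)·Σ_{j≠i} q_j = 0.
With identical firms every q_j equals q_i, so Σ_{j≠i} q_j = 2q_i and 325 = 2q_i, giving q_i = 325/2.

162.50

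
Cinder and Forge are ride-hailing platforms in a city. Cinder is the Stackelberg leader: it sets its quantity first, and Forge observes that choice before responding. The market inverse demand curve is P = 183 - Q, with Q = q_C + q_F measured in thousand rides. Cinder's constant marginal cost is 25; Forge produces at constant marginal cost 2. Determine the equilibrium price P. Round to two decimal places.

58.75

The follower Forge best-responds to any q_C: π_F = (183 - Q)q_F - 2q_F.
Follower FOC: 181 - q_C - 2q_F = 0, so q_F(q_C) = (181 - q_C)/2.
Cinder substitutes q_F(q_C) into its own profit: π_C = q_C(183 - q_C - (181 - q_C)/2) - 25q_C = (185/2 - (1/2)q_C)q_C - 25q_C.
The leader's first-order condition 135/2 - q_C = 0 yields q_C = 135/2.
Then q_F = (181 - 135/2)/2 = 227/4.
Total output Q = 497/4, so price P = 183 - 497/4 = 235/4.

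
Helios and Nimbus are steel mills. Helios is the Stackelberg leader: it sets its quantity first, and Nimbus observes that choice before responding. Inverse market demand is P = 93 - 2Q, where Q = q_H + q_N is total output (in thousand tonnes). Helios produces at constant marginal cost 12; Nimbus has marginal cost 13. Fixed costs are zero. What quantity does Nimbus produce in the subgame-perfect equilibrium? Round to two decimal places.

9.75

The follower Nimbus best-responds to any q_H: π_N = (93 - 2Q)q_N - 13q_N.
∂π_N/∂q_N = 80 - 2q_H - 4q_N = 0 gives the reaction function q_N = (80 - 2q_H)/4.
The leader anticipates this reaction. Substituting into P = 93 - 2Q gives P = 53 - q_H, so π_H = (53 - q_H)q_H - 12q_H.
Maximising: ∂π_H/∂q_H = 41 - 2q_H = 0, giving q_H = 41/2.
Then q_N = (80 - 2·(41/2))/4 = 39/4.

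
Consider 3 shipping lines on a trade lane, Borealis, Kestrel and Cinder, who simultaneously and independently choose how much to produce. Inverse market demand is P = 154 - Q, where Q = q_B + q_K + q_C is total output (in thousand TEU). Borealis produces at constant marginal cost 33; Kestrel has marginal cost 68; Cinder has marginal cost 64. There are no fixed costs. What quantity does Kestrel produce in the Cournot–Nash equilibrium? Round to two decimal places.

Borealis's profit: π_B = (154 - Q)q_B - (33q_B). Setting ∂π_B/∂q_B = 0: 121 - 2q_B - (q_K + q_C) = 0.
Kestrel's first-order condition: 86 - 2q_K - (q_B + q_C) = 0.
Cinder's profit: π_C = (154 - Q)q_C - (64q_C). Setting ∂π_C/∂q_C = 0: 90 - 2q_C - (q_B + q_K) = 0.
Adding the 3 first-order conditions: 297 − 4Q = 0, so Q = 297/4.
Back-substituting: q_B = (121 − 297/4) = 187/4, q_K = (86 − 297/4) = 47/4, q_C = (90 − 297/4) = 63/4.

11.75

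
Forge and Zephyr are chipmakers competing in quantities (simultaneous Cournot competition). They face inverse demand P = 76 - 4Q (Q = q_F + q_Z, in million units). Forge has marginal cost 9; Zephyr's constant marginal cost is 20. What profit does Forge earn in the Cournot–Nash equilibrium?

Forge's profit: π_F = (76 - 4Q)q_F - (9q_F). Setting ∂π_F/∂q_F = 0: 67 - 8q_F - 4(q_Z) = 0.
Zephyr's first-order condition: 56 - 8q_Z - 4(q_F) = 0.
Best responses: q_F = (67 - 4q_Z)/8, q_Z = (56 - 4q_F)/8.
Substituting one into the other gives q_F = 13/2 and q_Z = 15/4.
Price P = 76 - 4·(41/4) = 35.
Forge's profit: (35 - 9)·(13/2) = 169.

169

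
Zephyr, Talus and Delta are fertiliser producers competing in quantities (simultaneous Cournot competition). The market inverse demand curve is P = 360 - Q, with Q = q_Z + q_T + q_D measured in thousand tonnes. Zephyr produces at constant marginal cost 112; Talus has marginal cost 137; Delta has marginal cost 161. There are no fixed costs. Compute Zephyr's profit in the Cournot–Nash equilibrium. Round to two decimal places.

6480.25

Zephyr's profit: π_Z = (360 - Q)q_Z - (112q_Z). Setting ∂π_Z/∂q_Z = 0: 248 - 2q_Z - (q_T + q_D) = 0.
Talus's profit: π_T = (360 - Q)q_T - (137q_T). Setting ∂π_T/∂q_T = 0: 223 - 2q_T - (q_Z + q_D) = 0.
Delta's profit: π_D = (360 - Q)q_D - (161q_D). Setting ∂π_D/∂q_D = 0: 199 - 2q_D - (q_Z + q_T) = 0.
Adding the 3 first-order conditions: 670 − 4Q = 0, so Q = 335/2.
Back-substituting: q_Z = (248 − 335/2) = 161/2, q_T = (223 − 335/2) = 111/2, q_D = (199 − 335/2) = 63/2.
Price P = 360 - 335/2 = 385/2.
Zephyr's profit: (385/2 - 112)·(161/2) = 6480.2500.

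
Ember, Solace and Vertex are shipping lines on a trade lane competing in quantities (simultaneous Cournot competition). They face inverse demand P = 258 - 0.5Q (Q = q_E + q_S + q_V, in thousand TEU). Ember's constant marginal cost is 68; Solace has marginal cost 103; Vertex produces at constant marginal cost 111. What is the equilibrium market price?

135

Ember's profit: π_E = (258 - 0.5Q)q_E - (68q_E). Setting ∂π_E/∂q_E = 0: 190 - q_E - (1/2)(q_S + q_V) = 0.
Solace's first-order condition: 155 - q_S - (1/2)(q_E + q_V) = 0.
Vertex's profit: π_V = (258 - 0.5Q)q_V - (111q_V). Setting ∂π_V/∂q_V = 0: 147 - q_V - (1/2)(q_E + q_S) = 0.
Adding the 3 first-order conditions: 492 − 2Q = 0, so Q = 246.
Back-substituting: q_E = (190 − 123)/(1/2) = 134, q_S = (155 − 123)/(1/2) = 64, q_V = (147 − 123)/(1/2) = 48.
Total output Q = 246, so price P = 258 - (1/2)·246 = 135.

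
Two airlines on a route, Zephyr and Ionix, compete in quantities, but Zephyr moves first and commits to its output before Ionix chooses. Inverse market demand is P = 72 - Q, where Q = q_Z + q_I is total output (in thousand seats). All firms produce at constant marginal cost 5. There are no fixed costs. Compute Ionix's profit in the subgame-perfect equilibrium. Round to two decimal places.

280.56

Solve by backward induction. Given q_Z, the follower Ionix maximises π_I = (72 - q_Z - q_I)q_I - 5q_I.
∂π_I/∂q_I = 67 - q_Z - 2q_I = 0 gives the reaction function q_I = (67 - q_Z)/2.
Zephyr substitutes q_I(q_Z) into its own profit: π_Z = q_Z(72 - q_Z - (67 - q_Z)/2) - 5q_Z = (77/2 - (1/2)q_Z)q_Z - 5q_Z.
Maximising: ∂π_Z/∂q_Z = 67/2 - q_Z = 0, giving q_Z = 67/2.
Then q_I = (67 - 67/2)/2 = 67/4.
Price P = 72 - 201/4 = 87/4.
Ionix's profit: (87/4 - 5)·(67/4) = 280.5625.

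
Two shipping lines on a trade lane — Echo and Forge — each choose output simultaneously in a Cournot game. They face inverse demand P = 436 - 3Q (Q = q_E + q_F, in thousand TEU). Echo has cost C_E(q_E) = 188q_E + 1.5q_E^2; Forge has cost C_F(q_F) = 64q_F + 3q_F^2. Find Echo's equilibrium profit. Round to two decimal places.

Echo's profit: π_E = (436 - 3Q)q_E - (188q_E + (3/2)q_E²). Setting ∂π_E/∂q_E = 0: 248 - 9q_E - 3(q_F) = 0.
Forge's first-order condition: 372 - 12q_F - 3(q_E) = 0.
Rearranging gives the reaction functions q_E = (248 - 3q_F)/9 and q_F = (372 - 3q_E)/12.
Substituting one into the other gives q_E = 620/33 and q_F = 868/33.
Price P = 436 - 3·(496/11) = 300.7273.
Echo's profit: 300.7273·(620/33) - 188·(620/33) - (3/2)(620/33)² = 1588.4298.

1588.43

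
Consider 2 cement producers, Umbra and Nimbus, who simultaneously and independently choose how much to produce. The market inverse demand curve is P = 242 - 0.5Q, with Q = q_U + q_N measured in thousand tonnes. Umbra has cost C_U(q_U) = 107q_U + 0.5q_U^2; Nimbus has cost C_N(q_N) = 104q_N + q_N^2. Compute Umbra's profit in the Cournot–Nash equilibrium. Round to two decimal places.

3414.62

Umbra's profit: π_U = (242 - 0.5Q)q_U - (107q_U + (1/2)q_U²). Setting ∂π_U/∂q_U = 0: 135 - 2q_U - (1/2)(q_N) = 0.
Nimbus's first-order condition: 138 - 3q_N - (1/2)(q_U) = 0.
Rearranging gives the reaction functions q_U = (135 - (1/2)q_N)/2 and q_N = (138 - (1/2)q_U)/3.
Substituting one into the other gives q_U = 1344/23 and q_N = 834/23.
Price P = 242 - (1/2)·94.6957 = 194.6522.
Umbra's profit: 194.6522·(1344/23) - 107·(1344/23) - (1/2)(1344/23)² = 3414.6238.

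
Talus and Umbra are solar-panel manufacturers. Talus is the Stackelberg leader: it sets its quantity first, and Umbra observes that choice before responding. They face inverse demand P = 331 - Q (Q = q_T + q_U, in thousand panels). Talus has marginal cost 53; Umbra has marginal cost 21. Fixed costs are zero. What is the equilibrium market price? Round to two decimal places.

114.50

Solve by backward induction. Given q_T, the follower Umbra maximises π_U = (331 - q_T - q_U)q_U - 21q_U.
Setting the follower's marginal profit to zero, 310 - q_T - 2q_U = 0, i.e. q_U = (310 - q_T)/2.
The leader anticipates this reaction. Substituting into P = 331 - Q gives P = 176 - (1/2)q_T, so π_T = (176 - (1/2)q_T)q_T - 53q_T.
The leader's first-order condition 123 - q_T = 0 yields q_T = 123.
Then q_U = (310 - 123)/2 = 187/2.
Total output Q = 433/2, so price P = 331 - 433/2 = 229/2.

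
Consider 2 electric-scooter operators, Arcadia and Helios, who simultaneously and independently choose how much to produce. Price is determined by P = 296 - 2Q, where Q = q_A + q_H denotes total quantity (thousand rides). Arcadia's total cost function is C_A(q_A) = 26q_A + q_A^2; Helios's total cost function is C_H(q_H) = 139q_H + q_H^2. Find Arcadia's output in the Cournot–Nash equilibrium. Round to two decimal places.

40.81

Arcadia's profit: π_A = (296 - 2Q)q_A - (26q_A + q_A²). Setting ∂π_A/∂q_A = 0: 270 - 6q_A - 2(q_H) = 0.
Helios's profit: π_H = (296 - 2Q)q_H - (139q_H + q_H²). Setting ∂π_H/∂q_H = 0: 157 - 6q_H - 2(q_A) = 0.
Best responses: q_A = (270 - 2q_H)/6, q_H = (157 - 2q_A)/6.
Solving the pair: q_A = 653/16, q_H = 201/16.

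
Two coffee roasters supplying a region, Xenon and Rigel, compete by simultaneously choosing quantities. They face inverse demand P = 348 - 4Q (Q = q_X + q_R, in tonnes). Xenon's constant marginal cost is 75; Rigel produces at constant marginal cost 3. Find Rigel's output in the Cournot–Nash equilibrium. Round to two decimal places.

Xenon's profit: π_X = (348 - 4Q)q_X - (75q_X). Setting ∂π_X/∂q_X = 0: 273 - 8q_X - 4(q_R) = 0.
Rigel's first-order condition: 345 - 8q_R - 4(q_X) = 0.
Best responses: q_X = (273 - 4q_R)/8, q_R = (345 - 4q_X)/8.
Substituting one into the other gives q_X = 67/4 and q_R = 139/4.

34.75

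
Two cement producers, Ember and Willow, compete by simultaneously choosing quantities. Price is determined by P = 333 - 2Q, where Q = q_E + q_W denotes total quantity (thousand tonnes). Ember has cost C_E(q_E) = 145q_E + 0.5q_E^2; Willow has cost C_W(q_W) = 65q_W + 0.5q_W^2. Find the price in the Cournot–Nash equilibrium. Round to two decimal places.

202.71

Ember's profit: π_E = (333 - 2Q)q_E - (145q_E + (1/2)q_E²). Setting ∂π_E/∂q_E = 0: 188 - 5q_E - 2(q_W) = 0.
Willow's first-order condition: 268 - 5q_W - 2(q_E) = 0.
So q_E = (188 - 2q_W)/5 and q_W = (268 - 2q_E)/5.
Solving the pair: q_E = 404/21, q_W = 964/21.
Total output Q = 456/7, so price P = 333 - 2·(456/7) = 1419/7.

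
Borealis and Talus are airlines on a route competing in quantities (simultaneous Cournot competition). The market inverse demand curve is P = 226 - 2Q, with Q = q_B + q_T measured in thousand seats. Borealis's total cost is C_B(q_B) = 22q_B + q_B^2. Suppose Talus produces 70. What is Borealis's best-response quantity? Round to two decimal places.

With the rival's output fixed at 70, Borealis's profit is π_B = (226 - 2·70 - 2q_B)q_B - (22q_B + q_B²) = (86 - 2q_B)q_B - (22q_B + q_B²).
∂π_B/∂q_B = 64 - 6q_B = 0, so q_B = 32/3.

10.67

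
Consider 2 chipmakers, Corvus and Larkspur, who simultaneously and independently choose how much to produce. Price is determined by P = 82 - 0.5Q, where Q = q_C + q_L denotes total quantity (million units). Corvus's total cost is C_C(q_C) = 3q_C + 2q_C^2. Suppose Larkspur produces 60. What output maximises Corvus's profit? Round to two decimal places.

9.80

With the rival's output fixed at 60, Corvus's profit is π_C = (82 - (1/2)·60 - (1/2)q_C)q_C - (3q_C + 2q_C²) = (52 - (1/2)q_C)q_C - (3q_C + 2q_C²).
∂π_C/∂q_C = 49 - 5q_C = 0, so q_C = 49/5.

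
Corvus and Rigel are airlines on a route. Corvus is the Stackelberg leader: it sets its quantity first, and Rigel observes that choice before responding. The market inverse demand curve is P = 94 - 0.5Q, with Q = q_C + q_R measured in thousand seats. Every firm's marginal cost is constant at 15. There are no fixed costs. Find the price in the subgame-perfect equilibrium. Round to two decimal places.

34.75

The follower Rigel best-responds to any q_C: π_R = (94 - 0.5Q)q_R - 15q_R.
∂π_R/∂q_R = 79 - (1/2)q_C - q_R = 0 gives the reaction function q_R = (79 - (1/2)q_C).
The leader anticipates this reaction. Substituting into P = 94 - 0.5Q gives P = 109/2 - (1/4)q_C, so π_C = (109/2 - (1/4)q_C)q_C - 15q_C.
Leader FOC: 79/2 - (1/2)q_C = 0, so q_C = 79.
Then q_R = (79 - (1/2)·79) = 79/2.
Total output Q = 237/2, so price P = 94 - (1/2)·(237/2) = 139/4.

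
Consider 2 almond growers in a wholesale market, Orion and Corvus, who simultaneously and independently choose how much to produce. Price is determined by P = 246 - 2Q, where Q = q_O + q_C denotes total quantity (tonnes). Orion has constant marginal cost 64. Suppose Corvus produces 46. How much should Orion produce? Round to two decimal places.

22.50

With the rival's output fixed at 46, Orion's profit is π_O = (246 - 2·46 - 2q_O)q_O - (64q_O) = (154 - 2q_O)q_O - (64q_O).
∂π_O/∂q_O = 90 - 4q_O = 0, so q_O = 45/2.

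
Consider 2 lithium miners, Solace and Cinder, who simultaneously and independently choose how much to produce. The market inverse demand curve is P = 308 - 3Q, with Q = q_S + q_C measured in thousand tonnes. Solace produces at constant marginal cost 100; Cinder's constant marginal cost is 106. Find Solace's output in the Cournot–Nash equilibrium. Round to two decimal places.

23.78

Solace's profit: π_S = (308 - 3Q)q_S - (100q_S). Setting ∂π_S/∂q_S = 0: 208 - 6q_S - 3(q_C) = 0.
Cinder's first-order condition: 202 - 6q_C - 3(q_S) = 0.
Best responses: q_S = (208 - 3q_C)/6, q_C = (202 - 3q_S)/6.
Solving the pair: q_S = 214/9, q_C = 196/9.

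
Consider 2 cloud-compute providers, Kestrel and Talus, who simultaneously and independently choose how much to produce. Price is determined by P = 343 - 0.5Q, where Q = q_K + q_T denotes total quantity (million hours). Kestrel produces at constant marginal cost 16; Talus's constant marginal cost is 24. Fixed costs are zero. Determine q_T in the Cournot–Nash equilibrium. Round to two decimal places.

Kestrel's profit: π_K = (343 - 0.5Q)q_K - (16q_K). Setting ∂π_K/∂q_K = 0: 327 - q_K - (1/2)(q_T) = 0.
Talus's profit: π_T = (343 - 0.5Q)q_T - (24q_T). Setting ∂π_T/∂q_T = 0: 319 - q_T - (1/2)(q_K) = 0.
Rearranging gives the reaction functions q_K = (327 - (1/2)q_T) and q_T = (319 - (1/2)q_K).
Solving the pair: q_K = 670/3, q_T = 622/3.

207.33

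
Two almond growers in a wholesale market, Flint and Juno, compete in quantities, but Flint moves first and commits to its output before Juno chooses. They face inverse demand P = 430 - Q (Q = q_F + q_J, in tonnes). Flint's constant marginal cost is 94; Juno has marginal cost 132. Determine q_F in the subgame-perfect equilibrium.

187

Solve by backward induction. Given q_F, the follower Juno maximises π_J = (430 - q_F - q_J)q_J - 132q_J.
∂π_J/∂q_J = 298 - q_F - 2q_J = 0 gives the reaction function q_J = (298 - q_F)/2.
Flint substitutes q_J(q_F) into its own profit: π_F = q_F(430 - q_F - (298 - q_F)/2) - 94q_F = (281 - (1/2)q_F)q_F - 94q_F.
Leader FOC: 187 - q_F = 0, so q_F = 187.
Then q_J = (298 - 187)/2 = 111/2.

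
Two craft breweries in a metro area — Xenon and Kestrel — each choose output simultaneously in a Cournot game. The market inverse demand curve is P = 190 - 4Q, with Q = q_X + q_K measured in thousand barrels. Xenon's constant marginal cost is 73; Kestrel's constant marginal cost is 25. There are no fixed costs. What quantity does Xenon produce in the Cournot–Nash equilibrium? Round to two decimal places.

Xenon's profit: π_X = (190 - 4Q)q_X - (73q_X). Setting ∂π_X/∂q_X = 0: 117 - 8q_X - 4(q_K) = 0.
Kestrel's profit: π_K = (190 - 4Q)q_K - (25q_K). Setting ∂π_K/∂q_K = 0: 165 - 8q_K - 4(q_X) = 0.
So q_X = (117 - 4q_K)/8 and q_K = (165 - 4q_X)/8.
Solving the pair: q_X = 23/4, q_K = 71/4.

5.75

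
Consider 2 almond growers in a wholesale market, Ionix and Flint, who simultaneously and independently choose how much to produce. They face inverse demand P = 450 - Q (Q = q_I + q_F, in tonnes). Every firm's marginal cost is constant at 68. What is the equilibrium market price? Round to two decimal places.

A representative firm's profit is π_i = q_i(450 - Q) - 68q_i.
First-order condition (treating rivals' output as given): 382 - 2q_i - q_j = 0.
By symmetry each firm produces the same amount; substituting q_j = q_i yields q_i = 382/3.
Total output Q = 764/3, so price P = 450 - 764/3 = 586/3.

195.33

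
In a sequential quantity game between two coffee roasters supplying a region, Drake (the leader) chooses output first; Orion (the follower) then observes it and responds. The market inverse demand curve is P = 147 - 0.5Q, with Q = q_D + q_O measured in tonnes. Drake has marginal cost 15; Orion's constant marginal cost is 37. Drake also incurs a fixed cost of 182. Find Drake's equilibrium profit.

The follower Orion best-responds to any q_D: π_O = (147 - 0.5Q)q_O - 37q_O.
Follower FOC: 110 - (1/2)q_D - q_O = 0, so q_O(q_D) = (110 - (1/2)q_D).
The leader anticipates this reaction. Substituting into P = 147 - 0.5Q gives P = 92 - (1/4)q_D, so π_D = (92 - (1/4)q_D)q_D - 15q_D.
Leader FOC: 77 - (1/2)q_D = 0, so q_D = 154.
Then q_O = (110 - (1/2)·154) = 33.
Price P = 147 - (1/2)·187 = 107/2.
Drake's profit: (107/2 - 15)·154 - 182 = 5747.

5747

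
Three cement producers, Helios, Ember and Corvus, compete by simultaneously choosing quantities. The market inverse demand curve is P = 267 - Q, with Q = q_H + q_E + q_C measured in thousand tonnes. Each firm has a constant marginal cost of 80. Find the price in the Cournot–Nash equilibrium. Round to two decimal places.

126.75

A representative firm's profit is π_i = q_i(267 - Q) - 80q_i.
First-order condition (treating rivals' output as given): 187 - 2q_i - Σ_{j≠i} q_j = 0.
By symmetry each firm produces the same amount; substituting Σ_{j≠i} q_j = 2q_i yields q_i = 187/4.
Total output Q = 561/4, so price P = 267 - 561/4 = 507/4.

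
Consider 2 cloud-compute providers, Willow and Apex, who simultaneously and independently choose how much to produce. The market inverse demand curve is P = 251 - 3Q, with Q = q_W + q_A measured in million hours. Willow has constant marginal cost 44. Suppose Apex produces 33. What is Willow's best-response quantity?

With the rival's output fixed at 33, Willow's profit is π_W = (251 - 3·33 - 3q_W)q_W - (44q_W) = (152 - 3q_W)q_W - (44q_W).
∂π_W/∂q_W = 108 - 6q_W = 0, so q_W = 18.

18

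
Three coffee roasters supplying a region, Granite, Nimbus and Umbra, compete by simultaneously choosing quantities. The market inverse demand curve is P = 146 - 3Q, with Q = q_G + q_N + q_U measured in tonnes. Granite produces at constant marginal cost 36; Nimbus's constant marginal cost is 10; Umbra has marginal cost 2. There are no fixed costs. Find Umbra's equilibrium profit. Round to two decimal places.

Granite's profit: π_G = (146 - 3Q)q_G - (36q_G). Setting ∂π_G/∂q_G = 0: 110 - 6q_G - 3(q_N + q_U) = 0.
Nimbus's profit: π_N = (146 - 3Q)q_N - (10q_N). Setting ∂π_N/∂q_N = 0: 136 - 6q_N - 3(q_G + q_U) = 0.
Umbra's first-order condition: 144 - 6q_U - 3(q_G + q_N) = 0.
Summing all 3 equations gives 390 − 12Q = 0, hence Q = 65/2.
Back-substituting: q_G = (110 − 195/2)/3 = 25/6, q_N = (136 − 195/2)/3 = 77/6, q_U = (144 − 195/2)/3 = 31/2.
Price P = 146 - 3·(65/2) = 97/2.
Umbra's profit: (97/2 - 2)·(31/2) = 720.7500.

720.75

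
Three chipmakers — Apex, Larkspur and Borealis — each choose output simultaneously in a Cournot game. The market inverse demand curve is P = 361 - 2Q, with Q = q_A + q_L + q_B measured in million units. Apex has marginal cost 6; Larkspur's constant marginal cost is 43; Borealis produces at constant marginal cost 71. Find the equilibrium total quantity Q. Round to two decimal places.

Apex's profit: π_A = (361 - 2Q)q_A - (6q_A). Setting ∂π_A/∂q_A = 0: 355 - 4q_A - 2(q_L + q_B) = 0.
Larkspur's first-order condition: 318 - 4q_L - 2(q_A + q_B) = 0.
Borealis's profit: π_B = (361 - 2Q)q_B - (71q_B). Setting ∂π_B/∂q_B = 0: 290 - 4q_B - 2(q_A + q_L) = 0.
Adding the 3 conditions: 963 − 4Q − 4Q = 0, i.e. Q = 963/8.
Back-substituting: q_A = (355 − 963/4)/2 = 457/8, q_L = (318 − 963/4)/2 = 309/8, q_B = (290 − 963/4)/2 = 197/8.
Total output Q = 457/8 + 309/8 + 197/8 = 963/8.

120.38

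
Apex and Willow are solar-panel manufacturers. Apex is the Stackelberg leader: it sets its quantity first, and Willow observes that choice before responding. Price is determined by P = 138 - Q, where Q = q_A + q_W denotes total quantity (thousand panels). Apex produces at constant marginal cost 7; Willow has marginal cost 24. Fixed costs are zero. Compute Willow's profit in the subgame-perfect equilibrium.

Solve by backward induction. Given q_A, the follower Willow maximises π_W = (138 - q_A - q_W)q_W - 24q_W.
∂π_W/∂q_W = 114 - q_A - 2q_W = 0 gives the reaction function q_W = (114 - q_A)/2.
Apex substitutes q_W(q_A) into its own profit: π_A = q_A(138 - q_A - (114 - q_A)/2) - 7q_A = (81 - (1/2)q_A)q_A - 7q_A.
The leader's first-order condition 74 - q_A = 0 yields q_A = 74.
Then q_W = (114 - 74)/2 = 20.
Price P = 138 - 94 = 44.
Willow's profit: (44 - 24)·20 = 400.

400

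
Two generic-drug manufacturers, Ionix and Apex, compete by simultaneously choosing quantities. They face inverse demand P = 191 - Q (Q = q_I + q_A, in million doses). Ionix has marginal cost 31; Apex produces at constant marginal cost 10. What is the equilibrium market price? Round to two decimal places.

Ionix's profit: π_I = (191 - Q)q_I - (31q_I). Setting ∂π_I/∂q_I = 0: 160 - 2q_I - (q_A) = 0.
Apex's profit: π_A = (191 - Q)q_A - (10q_A). Setting ∂π_A/∂q_A = 0: 181 - 2q_A - (q_I) = 0.
So q_I = (160 - q_A)/2 and q_A = (181 - q_I)/2.
Substituting one into the other gives q_I = 139/3 and q_A = 202/3.
Total output Q = 341/3, so price P = 191 - 341/3 = 232/3.

77.33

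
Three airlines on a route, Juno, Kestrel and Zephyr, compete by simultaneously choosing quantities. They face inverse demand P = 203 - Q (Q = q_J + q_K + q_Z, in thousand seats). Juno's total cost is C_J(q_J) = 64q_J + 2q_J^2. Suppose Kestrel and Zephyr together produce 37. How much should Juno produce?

With rivals' combined output fixed at 37, Juno's profit is π_J = (203 - 37 - q_J)q_J - (64q_J + 2q_J²) = (166 - q_J)q_J - (64q_J + 2q_J²).
∂π_J/∂q_J = 102 - 6q_J = 0, so q_J = 17.

17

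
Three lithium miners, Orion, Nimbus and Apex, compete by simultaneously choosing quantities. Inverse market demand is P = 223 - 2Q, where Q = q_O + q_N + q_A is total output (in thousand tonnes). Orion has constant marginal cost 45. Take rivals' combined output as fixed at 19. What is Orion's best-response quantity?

35

With rivals' combined output fixed at 19, Orion's profit is π_O = (223 - 2·19 - 2q_O)q_O - (45q_O) = (185 - 2q_O)q_O - (45q_O).
∂π_O/∂q_O = 140 - 4q_O = 0, so q_O = 35.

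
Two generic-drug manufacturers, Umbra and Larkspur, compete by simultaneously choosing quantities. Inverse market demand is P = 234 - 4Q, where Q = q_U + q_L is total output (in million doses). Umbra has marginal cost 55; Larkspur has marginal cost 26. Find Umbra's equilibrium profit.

Umbra's profit: π_U = (234 - 4Q)q_U - (55q_U). Setting ∂π_U/∂q_U = 0: 179 - 8q_U - 4(q_L) = 0.
Larkspur's profit: π_L = (234 - 4Q)q_L - (26q_L). Setting ∂π_L/∂q_L = 0: 208 - 8q_L - 4(q_U) = 0.
So q_U = (179 - 4q_L)/8 and q_L = (208 - 4q_U)/8.
Substituting one into the other gives q_U = 25/2 and q_L = 79/4.
Price P = 234 - 4·(129/4) = 105.
Umbra's profit: (105 - 55)·(25/2) = 625.

625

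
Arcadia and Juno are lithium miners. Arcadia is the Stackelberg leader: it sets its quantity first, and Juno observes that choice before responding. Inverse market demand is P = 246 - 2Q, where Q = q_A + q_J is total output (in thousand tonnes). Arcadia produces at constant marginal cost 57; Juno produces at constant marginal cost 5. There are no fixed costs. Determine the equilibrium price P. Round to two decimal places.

Solve by backward induction. Given q_A, the follower Juno maximises π_J = (246 - 2q_A - 2q_J)q_J - 5q_J.
Setting the follower's marginal profit to zero, 241 - 2q_A - 4q_J = 0, i.e. q_J = (241 - 2q_A)/4.
Arcadia substitutes q_J(q_A) into its own profit: π_A = q_A(246 - 2q_A - (241 - 2q_A)/2) - 57q_A = (251/2 - q_A)q_A - 57q_A.
Leader FOC: 137/2 - 2q_A = 0, so q_A = 137/4.
Then q_J = (241 - 2·(137/4))/4 = 345/8.
Total output Q = 619/8, so price P = 246 - 2·(619/8) = 365/4.

91.25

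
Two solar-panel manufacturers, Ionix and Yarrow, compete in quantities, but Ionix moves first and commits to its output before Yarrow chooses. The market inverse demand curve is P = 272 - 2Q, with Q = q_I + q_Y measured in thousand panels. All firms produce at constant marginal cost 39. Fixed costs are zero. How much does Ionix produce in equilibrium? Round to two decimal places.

Solve by backward induction. Given q_I, the follower Yarrow maximises π_Y = (272 - 2q_I - 2q_Y)q_Y - 39q_Y.
Follower FOC: 233 - 2q_I - 4q_Y = 0, so q_Y(q_I) = (233 - 2q_I)/4.
Ionix substitutes q_Y(q_I) into its own profit: π_I = q_I(272 - 2q_I - (233 - 2q_I)/2) - 39q_I = (311/2 - q_I)q_I - 39q_I.
The leader's first-order condition 233/2 - 2q_I = 0 yields q_I = 233/4.
Then q_Y = (233 - 2·(233/4))/4 = 233/8.

58.25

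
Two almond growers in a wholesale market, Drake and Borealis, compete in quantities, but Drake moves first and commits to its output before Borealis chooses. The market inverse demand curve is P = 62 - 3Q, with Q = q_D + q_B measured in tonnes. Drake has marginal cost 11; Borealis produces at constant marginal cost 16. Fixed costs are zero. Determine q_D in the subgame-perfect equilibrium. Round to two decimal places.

9.33

Solve by backward induction. Given q_D, the follower Borealis maximises π_B = (62 - 3q_D - 3q_B)q_B - 16q_B.
Setting the follower's marginal profit to zero, 46 - 3q_D - 6q_B = 0, i.e. q_B = (46 - 3q_D)/6.
The leader anticipates this reaction. Substituting into P = 62 - 3Q gives P = 39 - (3/2)q_D, so π_D = (39 - (3/2)q_D)q_D - 11q_D.
Maximising: ∂π_D/∂q_D = 28 - 3q_D = 0, giving q_D = 28/3.
Then q_B = (46 - 3·(28/3))/6 = 3.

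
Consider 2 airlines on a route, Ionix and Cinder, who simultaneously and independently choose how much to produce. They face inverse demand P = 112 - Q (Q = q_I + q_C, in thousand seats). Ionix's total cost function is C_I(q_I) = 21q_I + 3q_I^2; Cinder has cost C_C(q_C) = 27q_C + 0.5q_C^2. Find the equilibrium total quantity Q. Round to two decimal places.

Ionix's profit: π_I = (112 - Q)q_I - (21q_I + 3q_I²). Setting ∂π_I/∂q_I = 0: 91 - 8q_I - (q_C) = 0.
Cinder's first-order condition: 85 - 3q_C - (q_I) = 0.
Rearranging gives the reaction functions q_I = (91 - q_C)/8 and q_C = (85 - q_I)/3.
Solving the pair: q_I = 188/23, q_C = 589/23.
Total output Q = 188/23 + 589/23 = 777/23.

33.78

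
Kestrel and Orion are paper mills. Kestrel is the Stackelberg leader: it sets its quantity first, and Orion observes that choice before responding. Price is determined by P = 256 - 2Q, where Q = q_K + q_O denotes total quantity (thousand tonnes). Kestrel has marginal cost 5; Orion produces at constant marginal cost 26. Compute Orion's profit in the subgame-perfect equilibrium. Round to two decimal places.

1104.50

Solve by backward induction. Given q_K, the follower Orion maximises π_O = (256 - 2q_K - 2q_O)q_O - 26q_O.
Setting the follower's marginal profit to zero, 230 - 2q_K - 4q_O = 0, i.e. q_O = (230 - 2q_K)/4.
Kestrel substitutes q_O(q_K) into its own profit: π_K = q_K(256 - 2q_K - (230 - 2q_K)/2) - 5q_K = (141 - q_K)q_K - 5q_K.
The leader's first-order condition 136 - 2q_K = 0 yields q_K = 68.
Then q_O = (230 - 2·68)/4 = 47/2.
Price P = 256 - 2·(183/2) = 73.
Orion's profit: (73 - 26)·(47/2) = 1104.5000.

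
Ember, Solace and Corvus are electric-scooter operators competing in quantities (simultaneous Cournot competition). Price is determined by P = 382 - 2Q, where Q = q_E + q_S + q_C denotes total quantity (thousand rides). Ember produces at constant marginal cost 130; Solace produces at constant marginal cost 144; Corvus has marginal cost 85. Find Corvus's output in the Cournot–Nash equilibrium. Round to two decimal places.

50.13

Ember's profit: π_E = (382 - 2Q)q_E - (130q_E). Setting ∂π_E/∂q_E = 0: 252 - 4q_E - 2(q_S + q_C) = 0.
Solace's profit: π_S = (382 - 2Q)q_S - (144q_S). Setting ∂π_S/∂q_S = 0: 238 - 4q_S - 2(q_E + q_C) = 0.
Corvus's profit: π_C = (382 - 2Q)q_C - (85q_C). Setting ∂π_C/∂q_C = 0: 297 - 4q_C - 2(q_E + q_S) = 0.
Adding the 3 conditions: 787 − 4Q − 4Q = 0, i.e. Q = 787/8.
Back-substituting: q_E = (252 − 787/4)/2 = 221/8, q_S = (238 − 787/4)/2 = 165/8, q_C = (297 − 787/4)/2 = 401/8.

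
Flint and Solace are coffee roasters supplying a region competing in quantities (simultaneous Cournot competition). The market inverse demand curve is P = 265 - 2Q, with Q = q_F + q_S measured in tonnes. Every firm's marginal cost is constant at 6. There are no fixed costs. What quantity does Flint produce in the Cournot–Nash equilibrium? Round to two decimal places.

A representative firm's profit is π_i = q_i(265 - 2Q) - 6q_i.
Setting ∂π_i/∂q_i = 0 with rivals' quantities fixed: 259 - 4q_i - 2q_j = 0.
With identical firms every q_j equals q_i, so q_j = q_i and 259 = 6q_i, giving q_i = 259/6.

43.17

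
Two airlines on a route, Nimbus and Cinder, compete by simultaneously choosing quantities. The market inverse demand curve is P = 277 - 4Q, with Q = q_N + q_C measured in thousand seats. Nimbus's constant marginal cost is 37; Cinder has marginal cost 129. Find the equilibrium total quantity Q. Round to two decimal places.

32.33

Nimbus's profit: π_N = (277 - 4Q)q_N - (37q_N). Setting ∂π_N/∂q_N = 0: 240 - 8q_N - 4(q_C) = 0.
Cinder's first-order condition: 148 - 8q_C - 4(q_N) = 0.
So q_N = (240 - 4q_C)/8 and q_C = (148 - 4q_N)/8.
Substituting one into the other gives q_N = 83/3 and q_C = 14/3.
Total output Q = 83/3 + 14/3 = 97/3.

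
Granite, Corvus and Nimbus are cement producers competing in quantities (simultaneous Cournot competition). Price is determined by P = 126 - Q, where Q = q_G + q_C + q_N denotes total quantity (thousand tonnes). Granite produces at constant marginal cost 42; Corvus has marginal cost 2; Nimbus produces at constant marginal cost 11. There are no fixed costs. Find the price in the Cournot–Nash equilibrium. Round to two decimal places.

45.25

Granite's profit: π_G = (126 - Q)q_G - (42q_G). Setting ∂π_G/∂q_G = 0: 84 - 2q_G - (q_C + q_N) = 0.
Corvus's profit: π_C = (126 - Q)q_C - (2q_C). Setting ∂π_C/∂q_C = 0: 124 - 2q_C - (q_G + q_N) = 0.
Nimbus's profit: π_N = (126 - Q)q_N - (11q_N). Setting ∂π_N/∂q_N = 0: 115 - 2q_N - (q_G + q_C) = 0.
Adding the 3 first-order conditions: 323 − 4Q = 0, so Q = 323/4.
Back-substituting: q_G = (84 − 323/4) = 13/4, q_C = (124 − 323/4) = 173/4, q_N = (115 − 323/4) = 137/4.
Total output Q = 323/4, so price P = 126 - 323/4 = 181/4.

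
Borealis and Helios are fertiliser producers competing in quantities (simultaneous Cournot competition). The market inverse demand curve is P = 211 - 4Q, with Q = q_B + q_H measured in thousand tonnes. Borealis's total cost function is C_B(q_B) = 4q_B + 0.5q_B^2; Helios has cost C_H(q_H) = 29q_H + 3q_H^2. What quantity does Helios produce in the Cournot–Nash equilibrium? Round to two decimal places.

7.36

Borealis's profit: π_B = (211 - 4Q)q_B - (4q_B + (1/2)q_B²). Setting ∂π_B/∂q_B = 0: 207 - 9q_B - 4(q_H) = 0.
Helios's first-order condition: 182 - 14q_H - 4(q_B) = 0.
So q_B = (207 - 4q_H)/9 and q_H = (182 - 4q_B)/14.
Substituting one into the other gives q_B = 217/11 and q_H = 81/11.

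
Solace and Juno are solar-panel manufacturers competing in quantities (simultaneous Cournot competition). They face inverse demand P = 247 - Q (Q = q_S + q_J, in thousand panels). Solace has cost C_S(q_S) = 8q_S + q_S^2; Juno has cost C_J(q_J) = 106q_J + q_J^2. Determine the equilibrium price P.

Solace's profit: π_S = (247 - Q)q_S - (8q_S + q_S²). Setting ∂π_S/∂q_S = 0: 239 - 4q_S - (q_J) = 0.
Juno's profit: π_J = (247 - Q)q_J - (106q_J + q_J²). Setting ∂π_J/∂q_J = 0: 141 - 4q_J - (q_S) = 0.
Rearranging gives the reaction functions q_S = (239 - q_J)/4 and q_J = (141 - q_S)/4.
Solving the pair: q_S = 163/3, q_J = 65/3.
Total output Q = 76, so price P = 247 - 76 = 171.

171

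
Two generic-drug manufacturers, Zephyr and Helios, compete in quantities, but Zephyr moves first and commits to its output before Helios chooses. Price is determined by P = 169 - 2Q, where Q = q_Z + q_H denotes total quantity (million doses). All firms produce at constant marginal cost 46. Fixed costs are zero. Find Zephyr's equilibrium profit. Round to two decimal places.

945.56

Solve by backward induction. Given q_Z, the follower Helios maximises π_H = (169 - 2q_Z - 2q_H)q_H - 46q_H.
∂π_H/∂q_H = 123 - 2q_Z - 4q_H = 0 gives the reaction function q_H = (123 - 2q_Z)/4.
Zephyr substitutes q_H(q_Z) into its own profit: π_Z = q_Z(169 - 2q_Z - (123 - 2q_Z)/2) - 46q_Z = (215/2 - q_Z)q_Z - 46q_Z.
Leader FOC: 123/2 - 2q_Z = 0, so q_Z = 123/4.
Then q_H = (123 - 2·(123/4))/4 = 123/8.
Price P = 169 - 2·(369/8) = 307/4.
Zephyr's profit: (307/4 - 46)·(123/4) = 945.5625.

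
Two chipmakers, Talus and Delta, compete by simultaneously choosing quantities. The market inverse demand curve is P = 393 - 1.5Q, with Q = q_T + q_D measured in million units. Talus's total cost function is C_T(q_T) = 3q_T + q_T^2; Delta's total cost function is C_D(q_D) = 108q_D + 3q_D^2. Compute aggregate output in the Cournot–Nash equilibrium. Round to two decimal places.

91.75

Talus's profit: π_T = (393 - 1.5Q)q_T - (3q_T + q_T²). Setting ∂π_T/∂q_T = 0: 390 - 5q_T - (3/2)(q_D) = 0.
Delta's first-order condition: 285 - 9q_D - (3/2)(q_T) = 0.
So q_T = (390 - (3/2)q_D)/5 and q_D = (285 - (3/2)q_T)/9.
Substituting one into the other gives q_T = 1370/19 and q_D = 1120/57.
Total output Q = 1370/19 + 1120/57 = 91.7544.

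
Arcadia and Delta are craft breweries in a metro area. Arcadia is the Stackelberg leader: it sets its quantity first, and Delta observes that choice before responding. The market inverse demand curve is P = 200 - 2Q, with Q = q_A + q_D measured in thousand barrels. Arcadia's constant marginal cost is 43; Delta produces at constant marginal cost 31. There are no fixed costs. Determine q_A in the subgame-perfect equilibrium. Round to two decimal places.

Solve by backward induction. Given q_A, the follower Delta maximises π_D = (200 - 2q_A - 2q_D)q_D - 31q_D.
Follower FOC: 169 - 2q_A - 4q_D = 0, so q_D(q_A) = (169 - 2q_A)/4.
The leader anticipates this reaction. Substituting into P = 200 - 2Q gives P = 231/2 - q_A, so π_A = (231/2 - q_A)q_A - 43q_A.
Leader FOC: 145/2 - 2q_A = 0, so q_A = 145/4.
Then q_D = (169 - 2·(145/4))/4 = 193/8.

36.25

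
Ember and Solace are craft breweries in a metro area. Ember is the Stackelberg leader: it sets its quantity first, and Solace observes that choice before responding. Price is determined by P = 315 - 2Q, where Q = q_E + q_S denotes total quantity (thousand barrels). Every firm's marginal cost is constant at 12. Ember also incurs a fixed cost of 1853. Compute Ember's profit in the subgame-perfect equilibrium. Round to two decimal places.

3885.06

The follower Solace best-responds to any q_E: π_S = (315 - 2Q)q_S - 12q_S.
Setting the follower's marginal profit to zero, 303 - 2q_E - 4q_S = 0, i.e. q_S = (303 - 2q_E)/4.
Ember substitutes q_S(q_E) into its own profit: π_E = q_E(315 - 2q_E - (303 - 2q_E)/2) - 12q_E = (327/2 - q_E)q_E - 12q_E.
Maximising: ∂π_E/∂q_E = 303/2 - 2q_E = 0, giving q_E = 303/4.
Then q_S = (303 - 2·(303/4))/4 = 303/8.
Price P = 315 - 2·(909/8) = 351/4.
Ember's profit: (351/4 - 12)·(303/4) - 1853 = 3885.0625.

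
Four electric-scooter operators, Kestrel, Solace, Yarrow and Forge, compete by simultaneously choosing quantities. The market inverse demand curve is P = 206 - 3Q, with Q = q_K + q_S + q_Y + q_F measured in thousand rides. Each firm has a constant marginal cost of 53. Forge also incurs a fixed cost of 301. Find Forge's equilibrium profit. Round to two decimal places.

A representative firm's profit is π_i = q_i(206 - 3Q) - 53q_i.
Setting ∂π_i/∂q_i = 0 with rivals' quantities fixed: 153 - 6q_i - 3·Σ_{j≠i} q_j = 0.
By symmetry each firm produces the same amount; substituting Σ_{j≠i} q_j = 3q_i yields q_i = 153/15 = 51/5.
Price P = 206 - 3·(204/5) = 418/5.
Forge's profit: (418/5 - 53)·(51/5) - 301 = 278/25.

11.12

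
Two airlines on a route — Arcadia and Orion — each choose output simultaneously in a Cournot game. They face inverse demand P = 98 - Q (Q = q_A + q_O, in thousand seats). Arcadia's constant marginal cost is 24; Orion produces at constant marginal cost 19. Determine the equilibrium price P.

47

Arcadia's profit: π_A = (98 - Q)q_A - (24q_A). Setting ∂π_A/∂q_A = 0: 74 - 2q_A - (q_O) = 0.
Orion's first-order condition: 79 - 2q_O - (q_A) = 0.
Best responses: q_A = (74 - q_O)/2, q_O = (79 - q_A)/2.
Solving the pair: q_A = 23, q_O = 28.
Total output Q = 51, so price P = 98 - 51 = 47.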